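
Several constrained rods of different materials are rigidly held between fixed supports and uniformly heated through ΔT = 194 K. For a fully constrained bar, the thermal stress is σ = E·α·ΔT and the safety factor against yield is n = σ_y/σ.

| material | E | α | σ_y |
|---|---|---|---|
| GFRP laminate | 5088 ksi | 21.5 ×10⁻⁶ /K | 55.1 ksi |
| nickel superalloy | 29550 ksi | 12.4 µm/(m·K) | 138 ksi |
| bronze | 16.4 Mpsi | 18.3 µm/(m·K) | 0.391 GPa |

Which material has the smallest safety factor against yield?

bronze

In consistent units (E in GPa, α in ×10⁻⁶/K, σ_y in MPa):
  GFRP laminate: E = 35.08, α = 21.5, σ_y = 379.9 → σ = 146 MPa, n = 2.60
  nickel superalloy: E = 203.7, α = 12.4, σ_y = 951.5 → σ = 490 MPa, n = 1.94
  bronze: E = 113.1, α = 18.3, σ_y = 391.0 → σ = 401 MPa, n = 0.974
Bronze has the lowest safety factor, n = 0.974.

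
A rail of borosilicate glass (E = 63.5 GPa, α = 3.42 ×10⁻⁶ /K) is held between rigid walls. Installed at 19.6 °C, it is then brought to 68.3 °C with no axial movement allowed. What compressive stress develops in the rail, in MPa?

10.6 MPa

ΔT = 48.70 K. Constrained thermal stress σ = E·α·ΔT = 63.50×10³ MPa × 3.42×10⁻⁶ × 48.70 = 10.6 MPa (compressive).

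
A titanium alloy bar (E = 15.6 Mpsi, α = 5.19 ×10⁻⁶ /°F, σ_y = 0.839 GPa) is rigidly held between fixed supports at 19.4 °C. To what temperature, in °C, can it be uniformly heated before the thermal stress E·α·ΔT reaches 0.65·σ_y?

562 °C

E = 15.6 Mpsi = 107.6 GPa.
α = 5.19×10⁻⁶/°F × 9/5 = 9.34×10⁻⁶/K.
σ_y = 0.839 GPa = 839.0 MPa.
E·α·ΔT = 545.4 MPa ⇒ ΔT = 545.4 / (107.6×10³ × 9.34×10⁻⁶) = 542.7 K.
T = 19.4 + 542.7 = 562.1 °C.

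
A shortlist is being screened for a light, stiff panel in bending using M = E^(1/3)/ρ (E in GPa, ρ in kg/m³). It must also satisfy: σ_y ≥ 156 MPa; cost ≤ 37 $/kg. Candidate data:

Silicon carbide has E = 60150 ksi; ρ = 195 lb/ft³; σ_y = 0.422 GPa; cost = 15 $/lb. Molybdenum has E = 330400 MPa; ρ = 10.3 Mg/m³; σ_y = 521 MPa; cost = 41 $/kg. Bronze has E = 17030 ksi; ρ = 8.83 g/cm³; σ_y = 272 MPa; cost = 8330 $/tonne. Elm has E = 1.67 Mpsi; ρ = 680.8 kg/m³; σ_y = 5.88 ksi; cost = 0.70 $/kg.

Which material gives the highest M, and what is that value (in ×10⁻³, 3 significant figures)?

Screen on constraints: σ_y ≥ 156 MPa; cost ≤ 37 $/kg. Survivors: silicon carbide, bronze.
After converting to SI:
  silicon carbide: E = 414.7 GPa, ρ = 3124 kg/m³
  bronze: E = 117.4 GPa, ρ = 8830 kg/m³
  silicon carbide: M = 2.39×10⁻³
  bronze: M = 0.555×10⁻³
Silicon carbide has the largest M.

silicon carbide, M = 2.39×10⁻³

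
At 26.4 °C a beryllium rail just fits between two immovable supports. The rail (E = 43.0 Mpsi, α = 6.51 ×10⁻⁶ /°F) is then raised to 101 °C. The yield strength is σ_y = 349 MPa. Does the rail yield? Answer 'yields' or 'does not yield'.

does not yield

E = 43.0 Mpsi = 296.5 GPa.
α = 6.51×10⁻⁶/°F × 9/5 = 11.7×10⁻⁶/K.
ΔT = 74.60 K. Constrained thermal stress σ = E·α·ΔT = 296.5×10³ MPa × 11.7×10⁻⁶ × 74.60 = 259 MPa (compressive).
Compare to σ_y = 349 MPa: σ < σ_y, so it does not yield.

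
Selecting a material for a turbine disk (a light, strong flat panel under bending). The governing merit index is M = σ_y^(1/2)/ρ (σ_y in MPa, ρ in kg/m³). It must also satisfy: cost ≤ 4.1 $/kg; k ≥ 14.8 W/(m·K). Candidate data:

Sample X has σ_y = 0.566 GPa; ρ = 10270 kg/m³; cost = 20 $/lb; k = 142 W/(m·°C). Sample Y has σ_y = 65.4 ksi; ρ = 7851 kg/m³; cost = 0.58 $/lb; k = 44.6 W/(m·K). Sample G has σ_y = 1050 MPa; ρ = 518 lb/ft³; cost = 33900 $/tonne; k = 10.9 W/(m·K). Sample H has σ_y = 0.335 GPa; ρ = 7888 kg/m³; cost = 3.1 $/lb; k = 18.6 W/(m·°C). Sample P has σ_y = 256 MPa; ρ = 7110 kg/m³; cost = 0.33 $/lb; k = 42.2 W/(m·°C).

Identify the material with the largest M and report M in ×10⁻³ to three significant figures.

Screen on constraints: cost ≤ 4.1 $/kg; k ≥ 14.8 W/(m·K). Survivors: sample Y, sample P.
In SI units:
  sample Y: σ_y = 450.9 MPa, ρ = 7851 kg/m³
  sample P: σ_y = 256.0 MPa, ρ = 7110 kg/m³
  sample Y: M = 2.70×10⁻³
  sample P: M = 2.25×10⁻³
Sample Y has the largest M.

sample Y, M = 2.70×10⁻³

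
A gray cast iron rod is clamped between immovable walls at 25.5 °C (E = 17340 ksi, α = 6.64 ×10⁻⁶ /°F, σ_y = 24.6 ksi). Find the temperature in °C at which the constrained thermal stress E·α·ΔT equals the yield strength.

144 °C

E = 17340 ksi = 119.6 GPa.
α = 6.64×10⁻⁶/°F × 9/5 = 12.0×10⁻⁶/K.
σ_y = 24.6 ksi = 169.6 MPa.
E·α·ΔT = 169.6 MPa ⇒ ΔT = 169.6 / (119.6×10³ × 12.0×10⁻⁶) = 118.7 K.
T = 25.5 + 118.7 = 144.2 °C.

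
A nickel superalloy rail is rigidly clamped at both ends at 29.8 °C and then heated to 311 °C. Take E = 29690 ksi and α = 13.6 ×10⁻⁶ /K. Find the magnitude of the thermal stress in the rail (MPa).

783 MPa

E = 29690 ksi = 204.7 GPa.
ΔT = 281.2 K. Constrained thermal stress σ = E·α·ΔT = 204.7×10³ MPa × 13.6×10⁻⁶ × 281.2 = 783 MPa (compressive).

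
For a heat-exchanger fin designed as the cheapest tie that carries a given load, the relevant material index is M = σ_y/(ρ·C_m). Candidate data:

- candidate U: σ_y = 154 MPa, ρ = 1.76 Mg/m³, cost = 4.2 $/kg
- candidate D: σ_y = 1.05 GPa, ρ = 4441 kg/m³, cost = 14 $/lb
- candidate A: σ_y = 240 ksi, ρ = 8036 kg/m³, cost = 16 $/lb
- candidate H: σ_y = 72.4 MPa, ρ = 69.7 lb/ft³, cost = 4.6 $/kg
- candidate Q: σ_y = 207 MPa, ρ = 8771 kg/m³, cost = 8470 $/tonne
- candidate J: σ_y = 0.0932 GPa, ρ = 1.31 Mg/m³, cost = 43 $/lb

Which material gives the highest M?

Putting every candidate on a common basis:
  candidate U: σ_y = 154.0 MPa, ρ = 1760 kg/m³, cost = 4.200 $/kg
  candidate D: σ_y = 1050 MPa, ρ = 4441 kg/m³, cost = 30.86 $/kg
  candidate A: σ_y = 1655 MPa, ρ = 8036 kg/m³, cost = 35.27 $/kg
  candidate H: σ_y = 72.40 MPa, ρ = 1116 kg/m³, cost = 4.600 $/kg
  candidate Q: σ_y = 207.0 MPa, ρ = 8771 kg/m³, cost = 8.470 $/kg
  candidate J: σ_y = 93.20 MPa, ρ = 1310 kg/m³, cost = 94.80 $/kg
  candidate U: M = 20.8 kN·m per $
  candidate H: M = 14.1 kN·m per $
  candidate D: M = 7.66 kN·m per $
  candidate A: M = 5.84 kN·m per $
  candidate Q: M = 2.79 kN·m per $
  candidate J: M = 0.750 kN·m per $
The maximum is for candidate U.

candidate U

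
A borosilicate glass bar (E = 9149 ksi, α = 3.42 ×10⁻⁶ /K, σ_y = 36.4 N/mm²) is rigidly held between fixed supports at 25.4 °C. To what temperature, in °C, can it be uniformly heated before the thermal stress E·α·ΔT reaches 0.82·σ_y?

E = 9149 ksi = 63.08 GPa.
σ_y = 36.4 N/mm² = 36.40 MPa.
E·α·ΔT = 29.85 MPa ⇒ ΔT = 29.85 / (63.08×10³ × 3.42×10⁻⁶) = 138.4 K.
T = 25.4 + 138.4 = 163.8 °C.

164 °C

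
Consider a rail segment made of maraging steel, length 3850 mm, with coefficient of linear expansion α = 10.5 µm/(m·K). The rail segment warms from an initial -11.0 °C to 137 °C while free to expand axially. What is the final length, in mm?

ΔT = 137 − (-11.0) = 148.0 K.
ΔL = α·L₀·ΔT = 10.5×10⁻⁶ × 3850 mm × 148.0 K = 5.98 mm.
L = L₀ + ΔL = 3850 + 5.98 = 3856.0 mm.

3856.0 mm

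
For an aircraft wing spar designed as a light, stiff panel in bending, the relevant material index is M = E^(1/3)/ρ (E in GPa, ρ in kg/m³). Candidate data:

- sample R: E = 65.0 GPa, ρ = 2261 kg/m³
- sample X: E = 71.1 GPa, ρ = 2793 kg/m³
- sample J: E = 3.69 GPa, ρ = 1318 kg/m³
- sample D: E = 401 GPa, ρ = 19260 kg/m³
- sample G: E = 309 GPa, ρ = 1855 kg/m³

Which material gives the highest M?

Computing M directly (units already consistent):
  sample G: M = 3.64×10⁻³
  sample R: M = 1.78×10⁻³
  sample X: M = 1.48×10⁻³
  sample J: M = 1.17×10⁻³
  sample D: M = 0.383×10⁻³
Sample G has the largest M.

sample G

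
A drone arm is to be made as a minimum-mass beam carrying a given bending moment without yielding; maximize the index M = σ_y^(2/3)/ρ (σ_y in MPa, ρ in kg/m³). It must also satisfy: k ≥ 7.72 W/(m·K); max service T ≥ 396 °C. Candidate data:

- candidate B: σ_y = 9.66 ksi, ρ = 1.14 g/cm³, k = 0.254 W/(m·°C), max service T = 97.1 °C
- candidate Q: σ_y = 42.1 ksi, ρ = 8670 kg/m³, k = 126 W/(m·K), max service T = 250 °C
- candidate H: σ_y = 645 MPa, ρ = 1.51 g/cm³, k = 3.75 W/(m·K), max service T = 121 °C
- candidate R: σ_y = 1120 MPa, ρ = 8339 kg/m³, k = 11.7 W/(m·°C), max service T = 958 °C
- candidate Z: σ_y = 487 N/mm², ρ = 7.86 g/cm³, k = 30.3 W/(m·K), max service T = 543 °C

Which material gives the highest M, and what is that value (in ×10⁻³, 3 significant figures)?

candidate R, M = 12.9×10⁻³

Screen on constraints: k ≥ 7.72 W/(m·K); max service T ≥ 396 °C. Survivors: candidate R, candidate Z.
In SI units:
  candidate R: σ_y = 1120 MPa, ρ = 8339 kg/m³
  candidate Z: σ_y = 487.0 MPa, ρ = 7860 kg/m³
  candidate R: M = 12.9×10⁻³
  candidate Z: M = 7.88×10⁻³
The maximum is for candidate R.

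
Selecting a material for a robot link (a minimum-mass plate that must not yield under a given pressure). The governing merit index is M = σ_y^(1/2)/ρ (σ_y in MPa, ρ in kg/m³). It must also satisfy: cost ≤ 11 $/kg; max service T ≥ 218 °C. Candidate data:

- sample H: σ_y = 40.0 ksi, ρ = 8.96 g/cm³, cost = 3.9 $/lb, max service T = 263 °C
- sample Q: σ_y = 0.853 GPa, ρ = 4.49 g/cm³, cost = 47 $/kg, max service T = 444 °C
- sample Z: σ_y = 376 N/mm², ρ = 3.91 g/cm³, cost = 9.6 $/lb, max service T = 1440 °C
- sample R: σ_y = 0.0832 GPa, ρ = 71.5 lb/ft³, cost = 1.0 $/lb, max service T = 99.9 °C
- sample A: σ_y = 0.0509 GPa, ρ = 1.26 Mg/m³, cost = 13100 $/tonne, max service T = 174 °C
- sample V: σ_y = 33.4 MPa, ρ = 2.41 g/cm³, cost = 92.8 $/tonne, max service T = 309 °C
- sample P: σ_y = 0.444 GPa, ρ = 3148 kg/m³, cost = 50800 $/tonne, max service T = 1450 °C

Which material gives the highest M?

sample V

Screen on constraints: cost ≤ 11 $/kg; max service T ≥ 218 °C. Survivors: sample H, sample V.
After converting to SI:
  sample H: σ_y = 275.8 MPa, ρ = 8960 kg/m³
  sample V: σ_y = 33.40 MPa, ρ = 2410 kg/m³
  sample V: M = 2.40×10⁻³
  sample H: M = 1.85×10⁻³
The maximum is for sample V.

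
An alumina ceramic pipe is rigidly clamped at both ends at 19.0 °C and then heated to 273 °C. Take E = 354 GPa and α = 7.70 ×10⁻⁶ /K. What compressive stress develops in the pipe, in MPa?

692 MPa

ΔT = 254.0 K. Constrained thermal stress σ = E·α·ΔT = 354.0×10³ MPa × 7.70×10⁻⁶ × 254.0 = 692 MPa (compressive).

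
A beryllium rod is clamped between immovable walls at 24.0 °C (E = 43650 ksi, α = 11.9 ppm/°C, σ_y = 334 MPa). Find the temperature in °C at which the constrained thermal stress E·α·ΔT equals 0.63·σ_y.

82.8 °C

E = 43650 ksi = 301.0 GPa.
E·α·ΔT = 210.4 MPa ⇒ ΔT = 210.4 / (301.0×10³ × 11.9×10⁻⁶) = 58.75 K.
T = 24.0 + 58.75 = 82.75 °C.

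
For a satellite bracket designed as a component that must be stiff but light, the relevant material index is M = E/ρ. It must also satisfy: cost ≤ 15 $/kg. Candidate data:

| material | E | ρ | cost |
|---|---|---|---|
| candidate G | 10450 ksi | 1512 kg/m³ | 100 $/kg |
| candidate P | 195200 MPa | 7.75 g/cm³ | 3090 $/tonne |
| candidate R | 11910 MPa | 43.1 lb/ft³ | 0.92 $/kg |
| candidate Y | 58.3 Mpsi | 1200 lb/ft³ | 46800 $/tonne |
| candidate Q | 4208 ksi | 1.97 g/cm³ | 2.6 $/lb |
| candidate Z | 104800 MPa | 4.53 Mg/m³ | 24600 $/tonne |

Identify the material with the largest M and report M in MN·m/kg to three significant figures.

Screen on constraints: cost ≤ 15 $/kg. Survivors: candidate P, candidate R, candidate Q.
Normalizing units and computing the index:
  candidate P: E = 195.2 GPa, ρ = 7750 kg/m³
  candidate R: E = 11.91 GPa, ρ = 690.4 kg/m³
  candidate Q: E = 29.01 GPa, ρ = 1970 kg/m³
  candidate P: M = 25.2 MN·m/kg
  candidate R: M = 17.3 MN·m/kg
  candidate Q: M = 14.7 MN·m/kg
Candidate P ranks first.

candidate P, M = 25.2 MN·m/kg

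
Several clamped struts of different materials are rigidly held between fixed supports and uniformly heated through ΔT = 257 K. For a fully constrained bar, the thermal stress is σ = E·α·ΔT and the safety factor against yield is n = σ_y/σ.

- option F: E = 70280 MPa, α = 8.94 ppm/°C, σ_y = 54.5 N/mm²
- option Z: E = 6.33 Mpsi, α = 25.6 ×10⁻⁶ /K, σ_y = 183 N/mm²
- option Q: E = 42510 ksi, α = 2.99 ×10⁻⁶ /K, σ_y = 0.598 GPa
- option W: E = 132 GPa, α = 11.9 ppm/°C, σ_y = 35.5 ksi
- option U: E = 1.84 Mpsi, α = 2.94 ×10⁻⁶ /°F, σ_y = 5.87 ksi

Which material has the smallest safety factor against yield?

In consistent units (E in GPa, α in ×10⁻⁶/K, σ_y in MPa):
  option F: E = 70.28, α = 8.94, σ_y = 54.50 → σ = 161 MPa, n = 0.338
  option Z: E = 43.64, α = 25.6, σ_y = 183.0 → σ = 287 MPa, n = 0.637
  option Q: E = 293.1, α = 2.99, σ_y = 598.0 → σ = 225 MPa, n = 2.66
  option W: E = 132.0, α = 11.9, σ_y = 244.8 → σ = 404 MPa, n = 0.606
  option U: E = 12.69, α = 5.29, σ_y = 40.47 → σ = 17.3 MPa, n = 2.35
The minimum is option F at n = 0.338.

option F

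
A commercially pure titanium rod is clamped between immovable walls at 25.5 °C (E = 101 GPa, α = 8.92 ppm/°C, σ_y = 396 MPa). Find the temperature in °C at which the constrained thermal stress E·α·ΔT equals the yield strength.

E·α·ΔT = 396.0 MPa ⇒ ΔT = 396.0 / (101.0×10³ × 8.92×10⁻⁶) = 439.6 K.
T = 25.5 + 439.6 = 465.1 °C.

465 °C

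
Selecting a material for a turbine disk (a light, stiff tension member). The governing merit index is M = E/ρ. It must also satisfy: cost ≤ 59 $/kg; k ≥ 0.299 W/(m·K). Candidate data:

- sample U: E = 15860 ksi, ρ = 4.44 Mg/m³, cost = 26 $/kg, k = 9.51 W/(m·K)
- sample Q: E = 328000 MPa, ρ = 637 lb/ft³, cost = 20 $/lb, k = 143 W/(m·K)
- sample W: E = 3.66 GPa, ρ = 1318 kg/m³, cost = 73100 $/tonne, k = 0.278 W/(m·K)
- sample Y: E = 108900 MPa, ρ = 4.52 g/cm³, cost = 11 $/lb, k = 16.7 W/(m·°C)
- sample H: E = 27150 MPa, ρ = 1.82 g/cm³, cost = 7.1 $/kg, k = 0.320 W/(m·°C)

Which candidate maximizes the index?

sample Q

Screen on constraints: cost ≤ 59 $/kg; k ≥ 0.299 W/(m·K). Survivors: sample U, sample Q, sample Y, sample H.
Convert each candidate to consistent units, then evaluate M:
  sample U: E = 109.4 GPa, ρ = 4440 kg/m³
  sample Q: E = 328.0 GPa, ρ = 10200 kg/m³
  sample Y: E = 108.9 GPa, ρ = 4520 kg/m³
  sample H: E = 27.15 GPa, ρ = 1820 kg/m³
  sample Q: M = 32.1 MN·m/kg
  sample U: M = 24.6 MN·m/kg
  sample Y: M = 24.1 MN·m/kg
  sample H: M = 14.9 MN·m/kg
Highest index: sample Q.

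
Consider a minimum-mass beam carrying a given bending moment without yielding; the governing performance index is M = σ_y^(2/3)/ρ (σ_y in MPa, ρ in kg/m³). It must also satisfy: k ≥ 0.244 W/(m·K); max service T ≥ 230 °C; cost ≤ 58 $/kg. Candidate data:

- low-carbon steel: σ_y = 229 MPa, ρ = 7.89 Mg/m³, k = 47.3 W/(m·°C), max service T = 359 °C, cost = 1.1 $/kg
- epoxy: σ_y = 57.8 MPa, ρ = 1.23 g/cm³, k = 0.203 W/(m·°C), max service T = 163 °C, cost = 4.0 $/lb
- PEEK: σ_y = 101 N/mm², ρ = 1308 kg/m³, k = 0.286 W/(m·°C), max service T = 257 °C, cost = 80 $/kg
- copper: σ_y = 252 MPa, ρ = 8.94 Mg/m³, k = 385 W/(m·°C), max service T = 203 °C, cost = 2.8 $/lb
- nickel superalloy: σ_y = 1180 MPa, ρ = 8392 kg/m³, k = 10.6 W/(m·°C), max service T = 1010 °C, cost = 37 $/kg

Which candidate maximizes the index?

nickel superalloy

Screen on constraints: k ≥ 0.244 W/(m·K); max service T ≥ 230 °C; cost ≤ 58 $/kg. Survivors: low-carbon steel, nickel superalloy.
Normalizing units and computing the index:
  low-carbon steel: σ_y = 229.0 MPa, ρ = 7890 kg/m³
  nickel superalloy: σ_y = 1180 MPa, ρ = 8392 kg/m³
  nickel superalloy: M = 13.3×10⁻³
  low-carbon steel: M = 4.74×10⁻³
Nickel superalloy ranks first.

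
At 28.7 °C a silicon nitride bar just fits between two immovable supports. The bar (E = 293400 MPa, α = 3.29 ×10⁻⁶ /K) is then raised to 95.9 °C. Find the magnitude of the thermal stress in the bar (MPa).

E = 293400 MPa = 293.4 GPa.
ΔT = 67.20 K. Constrained thermal stress σ = E·α·ΔT = 293.4×10³ MPa × 3.29×10⁻⁶ × 67.20 = 64.9 MPa (compressive).

64.9 MPa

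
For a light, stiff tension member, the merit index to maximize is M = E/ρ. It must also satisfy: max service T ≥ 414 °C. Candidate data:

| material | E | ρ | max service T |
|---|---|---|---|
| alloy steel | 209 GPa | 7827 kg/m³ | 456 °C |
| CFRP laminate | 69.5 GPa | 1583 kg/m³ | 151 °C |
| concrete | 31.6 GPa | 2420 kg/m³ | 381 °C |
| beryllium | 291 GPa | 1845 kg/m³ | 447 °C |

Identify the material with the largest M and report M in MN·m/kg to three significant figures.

Screen on constraints: max service T ≥ 414 °C. Survivors: alloy steel, beryllium.
Evaluate M for each candidate:
  beryllium: M = 158 MN·m/kg
  alloy steel: M = 26.7 MN·m/kg
Highest index: beryllium.

beryllium, M = 158 MN·m/kg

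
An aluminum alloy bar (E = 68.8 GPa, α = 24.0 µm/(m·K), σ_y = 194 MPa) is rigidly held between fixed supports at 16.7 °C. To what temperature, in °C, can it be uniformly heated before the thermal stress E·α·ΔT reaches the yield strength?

E·α·ΔT = 194.0 MPa ⇒ ΔT = 194.0 / (68.80×10³ × 24.0×10⁻⁶) = 117.5 K.
T = 16.7 + 117.5 = 134.2 °C.

134 °C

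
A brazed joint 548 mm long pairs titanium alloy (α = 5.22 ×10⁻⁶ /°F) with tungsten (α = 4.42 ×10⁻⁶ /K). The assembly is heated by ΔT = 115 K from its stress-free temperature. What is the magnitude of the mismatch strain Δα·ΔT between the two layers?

5.72×10⁻⁴

titanium alloy: α = 5.22×10⁻⁶/°F × 9/5 = 9.40×10⁻⁶/K.
Δα = |9.40 − 4.42|×10⁻⁶/K = 4.98×10⁻⁶/K.
Mismatch strain = Δα·ΔT = 4.98×10⁻⁶ × 115.0 = 5.72×10⁻⁴.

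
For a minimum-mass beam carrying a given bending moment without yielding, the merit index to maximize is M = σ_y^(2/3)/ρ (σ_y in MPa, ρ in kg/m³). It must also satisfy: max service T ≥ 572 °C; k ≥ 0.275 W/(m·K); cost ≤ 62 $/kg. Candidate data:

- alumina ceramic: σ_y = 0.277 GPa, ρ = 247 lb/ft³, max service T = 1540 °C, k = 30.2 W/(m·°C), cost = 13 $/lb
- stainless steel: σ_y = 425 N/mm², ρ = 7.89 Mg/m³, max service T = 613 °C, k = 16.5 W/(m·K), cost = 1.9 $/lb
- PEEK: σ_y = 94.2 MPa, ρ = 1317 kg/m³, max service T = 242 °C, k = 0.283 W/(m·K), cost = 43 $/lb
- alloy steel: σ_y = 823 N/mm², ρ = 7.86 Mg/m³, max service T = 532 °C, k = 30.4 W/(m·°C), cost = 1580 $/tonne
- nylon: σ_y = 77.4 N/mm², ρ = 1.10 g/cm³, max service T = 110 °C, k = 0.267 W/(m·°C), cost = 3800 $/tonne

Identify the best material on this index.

alumina ceramic

Screen on constraints: max service T ≥ 572 °C; k ≥ 0.275 W/(m·K); cost ≤ 62 $/kg. Survivors: alumina ceramic, stainless steel.
Putting every candidate on a common basis:
  alumina ceramic: σ_y = 277.0 MPa, ρ = 3957 kg/m³
  stainless steel: σ_y = 425.0 MPa, ρ = 7890 kg/m³
  alumina ceramic: M = 10.7×10⁻³
  stainless steel: M = 7.16×10⁻³
Alumina ceramic has the largest M.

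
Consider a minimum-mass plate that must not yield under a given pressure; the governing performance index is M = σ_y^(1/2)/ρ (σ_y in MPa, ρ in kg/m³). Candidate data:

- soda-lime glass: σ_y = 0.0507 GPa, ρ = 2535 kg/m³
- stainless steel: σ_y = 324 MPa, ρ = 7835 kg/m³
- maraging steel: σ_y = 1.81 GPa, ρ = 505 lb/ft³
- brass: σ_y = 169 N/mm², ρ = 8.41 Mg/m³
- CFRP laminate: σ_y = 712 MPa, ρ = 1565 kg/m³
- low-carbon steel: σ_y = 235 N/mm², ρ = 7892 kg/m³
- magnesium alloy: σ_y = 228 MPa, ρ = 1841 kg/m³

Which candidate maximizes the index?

CFRP laminate

After converting to SI:
  soda-lime glass: σ_y = 50.70 MPa, ρ = 2535 kg/m³
  stainless steel: σ_y = 324.0 MPa, ρ = 7835 kg/m³
  maraging steel: σ_y = 1810 MPa, ρ = 8089 kg/m³
  brass: σ_y = 169.0 MPa, ρ = 8410 kg/m³
  CFRP laminate: σ_y = 712.0 MPa, ρ = 1565 kg/m³
  low-carbon steel: σ_y = 235.0 MPa, ρ = 7892 kg/m³
  magnesium alloy: σ_y = 228.0 MPa, ρ = 1841 kg/m³
  CFRP laminate: M = 17.1×10⁻³
  magnesium alloy: M = 8.20×10⁻³
  maraging steel: M = 5.26×10⁻³
  soda-lime glass: M = 2.81×10⁻³
  stainless steel: M = 2.30×10⁻³
  low-carbon steel: M = 1.94×10⁻³
  brass: M = 1.55×10⁻³
CFRP laminate has the largest M.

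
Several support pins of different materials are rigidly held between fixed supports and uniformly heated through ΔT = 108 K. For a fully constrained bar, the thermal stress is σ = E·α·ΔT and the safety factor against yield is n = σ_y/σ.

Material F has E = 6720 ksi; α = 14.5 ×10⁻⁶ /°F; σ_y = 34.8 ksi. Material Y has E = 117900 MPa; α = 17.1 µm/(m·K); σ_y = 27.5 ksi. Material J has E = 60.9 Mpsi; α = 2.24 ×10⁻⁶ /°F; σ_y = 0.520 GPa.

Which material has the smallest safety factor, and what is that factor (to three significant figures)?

material Y, n = 0.871

Per material, after unit conversion:
  material F: E = 46.33, α = 26.1, σ_y = 239.9 → σ = 131 MPa, n = 1.84
  material Y: E = 117.9, α = 17.1, σ_y = 189.6 → σ = 218 MPa, n = 0.871
  material J: E = 419.9, α = 4.03, σ_y = 520.0 → σ = 183 MPa, n = 2.84
Material Y has the lowest safety factor, n = 0.871.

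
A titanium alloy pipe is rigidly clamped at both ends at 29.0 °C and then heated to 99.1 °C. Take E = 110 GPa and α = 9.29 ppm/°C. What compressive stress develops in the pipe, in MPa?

71.6 MPa

ΔT = 70.10 K. Constrained thermal stress σ = E·α·ΔT = 110.0×10³ MPa × 9.29×10⁻⁶ × 70.10 = 71.6 MPa (compressive).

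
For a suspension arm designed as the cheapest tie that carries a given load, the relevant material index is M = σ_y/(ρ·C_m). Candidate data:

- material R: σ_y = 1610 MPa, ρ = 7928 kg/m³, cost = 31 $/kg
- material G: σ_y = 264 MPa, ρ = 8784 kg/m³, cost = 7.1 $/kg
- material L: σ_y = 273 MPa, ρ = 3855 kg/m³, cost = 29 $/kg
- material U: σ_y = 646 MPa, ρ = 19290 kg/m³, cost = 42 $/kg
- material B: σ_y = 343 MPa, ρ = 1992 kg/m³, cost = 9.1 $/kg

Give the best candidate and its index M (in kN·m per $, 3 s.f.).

material B, M = 18.9 kN·m per $

Evaluate M for each candidate:
  material B: M = 18.9 kN·m per $
  material R: M = 6.55 kN·m per $
  material G: M = 4.23 kN·m per $
  material L: M = 2.44 kN·m per $
  material U: M = 0.797 kN·m per $
Material B ranks first.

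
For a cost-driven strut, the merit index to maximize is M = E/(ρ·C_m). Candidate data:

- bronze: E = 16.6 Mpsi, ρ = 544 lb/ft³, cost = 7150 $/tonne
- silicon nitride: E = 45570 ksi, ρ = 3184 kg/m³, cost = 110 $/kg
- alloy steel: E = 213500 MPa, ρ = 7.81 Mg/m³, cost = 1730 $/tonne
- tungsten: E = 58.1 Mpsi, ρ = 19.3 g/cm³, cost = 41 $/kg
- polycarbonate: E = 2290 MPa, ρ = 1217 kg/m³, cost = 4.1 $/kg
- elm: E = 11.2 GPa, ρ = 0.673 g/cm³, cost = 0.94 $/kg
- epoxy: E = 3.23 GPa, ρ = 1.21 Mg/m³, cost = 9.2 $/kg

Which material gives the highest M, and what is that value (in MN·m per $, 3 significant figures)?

elm, M = 17.7 MN·m per $

In SI units:
  bronze: E = 114.5 GPa, ρ = 8714 kg/m³, cost = 7.150 $/kg
  silicon nitride: E = 314.2 GPa, ρ = 3184 kg/m³, cost = 110.0 $/kg
  alloy steel: E = 213.5 GPa, ρ = 7810 kg/m³, cost = 1.730 $/kg
  tungsten: E = 400.6 GPa, ρ = 19300 kg/m³, cost = 41.00 $/kg
  polycarbonate: E = 2.290 GPa, ρ = 1217 kg/m³, cost = 4.100 $/kg
  elm: E = 11.20 GPa, ρ = 673.0 kg/m³, cost = 0.9400 $/kg
  epoxy: E = 3.230 GPa, ρ = 1210 kg/m³, cost = 9.200 $/kg
  elm: M = 17.7 MN·m per $
  alloy steel: M = 15.8 MN·m per $
  bronze: M = 1.84 MN·m per $
  silicon nitride: M = 0.897 MN·m per $
  tungsten: M = 0.506 MN·m per $
  polycarbonate: M = 0.459 MN·m per $
  epoxy: M = 0.290 MN·m per $
The maximum is for elm.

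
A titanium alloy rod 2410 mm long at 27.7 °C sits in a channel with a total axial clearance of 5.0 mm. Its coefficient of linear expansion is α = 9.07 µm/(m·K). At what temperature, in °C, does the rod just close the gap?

α·L₀·ΔT = 5.0 mm ⇒ ΔT = 5.0 / (9.07×10⁻⁶ × 2410.0) = 228.7 K.
T = 27.7 + 228.7 = 256.4 °C.

256 °C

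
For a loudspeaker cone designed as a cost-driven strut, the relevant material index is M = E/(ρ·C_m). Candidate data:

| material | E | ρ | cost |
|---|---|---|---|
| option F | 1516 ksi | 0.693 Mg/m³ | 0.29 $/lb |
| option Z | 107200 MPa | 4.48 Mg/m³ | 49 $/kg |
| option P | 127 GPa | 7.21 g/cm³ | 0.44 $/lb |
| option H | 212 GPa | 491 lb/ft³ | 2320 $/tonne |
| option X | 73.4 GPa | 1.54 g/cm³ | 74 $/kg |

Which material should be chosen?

option F

Convert each candidate to consistent units, then evaluate M:
  option F: E = 10.45 GPa, ρ = 693.0 kg/m³, cost = 0.6393 $/kg
  option Z: E = 107.2 GPa, ρ = 4480 kg/m³, cost = 49.00 $/kg
  option P: E = 127.0 GPa, ρ = 7210 kg/m³, cost = 0.9700 $/kg
  option H: E = 212.0 GPa, ρ = 7865 kg/m³, cost = 2.320 $/kg
  option X: E = 73.40 GPa, ρ = 1540 kg/m³, cost = 74.00 $/kg
  option F: M = 23.6 MN·m per $
  option P: M = 18.2 MN·m per $
  option H: M = 11.6 MN·m per $
  option X: M = 0.644 MN·m per $
  option Z: M = 0.488 MN·m per $
Option F has the largest M.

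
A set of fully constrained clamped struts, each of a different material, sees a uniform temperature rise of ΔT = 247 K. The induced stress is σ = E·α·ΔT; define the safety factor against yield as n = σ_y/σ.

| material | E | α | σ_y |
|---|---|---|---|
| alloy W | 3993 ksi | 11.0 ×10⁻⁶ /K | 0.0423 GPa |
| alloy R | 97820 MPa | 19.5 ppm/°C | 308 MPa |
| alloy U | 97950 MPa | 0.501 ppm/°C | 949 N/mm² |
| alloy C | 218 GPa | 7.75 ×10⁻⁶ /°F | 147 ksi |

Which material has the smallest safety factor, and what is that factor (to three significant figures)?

alloy W, n = 0.565

In consistent units (E in GPa, α in ×10⁻⁶/K, σ_y in MPa):
  alloy W: E = 27.53, α = 11.0, σ_y = 42.30 → σ = 74.8 MPa, n = 0.565
  alloy R: E = 97.82, α = 19.5, σ_y = 308.0 → σ = 471 MPa, n = 0.654
  alloy U: E = 97.95, α = 0.501, σ_y = 949.0 → σ = 12.1 MPa, n = 78.3
  alloy C: E = 218.0, α = 13.9, σ_y = 1014 → σ = 751 MPa, n = 1.35
Smallest n: alloy W with n = 0.565.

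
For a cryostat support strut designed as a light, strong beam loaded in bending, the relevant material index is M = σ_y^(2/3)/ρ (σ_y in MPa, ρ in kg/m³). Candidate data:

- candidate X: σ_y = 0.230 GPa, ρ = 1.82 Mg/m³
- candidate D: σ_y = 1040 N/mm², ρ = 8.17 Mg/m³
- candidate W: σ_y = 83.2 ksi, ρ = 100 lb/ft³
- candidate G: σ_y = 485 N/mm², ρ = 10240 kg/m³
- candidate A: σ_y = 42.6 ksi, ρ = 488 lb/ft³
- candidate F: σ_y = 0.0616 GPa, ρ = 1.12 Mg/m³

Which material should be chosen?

After converting to SI:
  candidate X: σ_y = 230.0 MPa, ρ = 1820 kg/m³
  candidate D: σ_y = 1040 MPa, ρ = 8170 kg/m³
  candidate W: σ_y = 573.6 MPa, ρ = 1602 kg/m³
  candidate G: σ_y = 485.0 MPa, ρ = 10240 kg/m³
  candidate A: σ_y = 293.7 MPa, ρ = 7817 kg/m³
  candidate F: σ_y = 61.60 MPa, ρ = 1120 kg/m³
  candidate W: M = 43.1×10⁻³
  candidate X: M = 20.6×10⁻³
  candidate F: M = 13.9×10⁻³
  candidate D: M = 12.6×10⁻³
  candidate G: M = 6.03×10⁻³
  candidate A: M = 5.65×10⁻³
Candidate W ranks first.

candidate W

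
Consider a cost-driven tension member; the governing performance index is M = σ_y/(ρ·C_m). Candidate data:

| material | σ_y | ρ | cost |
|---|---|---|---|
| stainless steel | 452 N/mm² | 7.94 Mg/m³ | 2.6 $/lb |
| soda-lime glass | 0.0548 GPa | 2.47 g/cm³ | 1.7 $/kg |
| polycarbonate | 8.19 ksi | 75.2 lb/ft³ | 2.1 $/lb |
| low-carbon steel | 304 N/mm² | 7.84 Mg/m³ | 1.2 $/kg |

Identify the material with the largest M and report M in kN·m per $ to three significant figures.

Normalizing units and computing the index:
  stainless steel: σ_y = 452.0 MPa, ρ = 7940 kg/m³, cost = 5.732 $/kg
  soda-lime glass: σ_y = 54.80 MPa, ρ = 2470 kg/m³, cost = 1.700 $/kg
  polycarbonate: σ_y = 56.47 MPa, ρ = 1205 kg/m³, cost = 4.630 $/kg
  low-carbon steel: σ_y = 304.0 MPa, ρ = 7840 kg/m³, cost = 1.200 $/kg
  low-carbon steel: M = 32.3 kN·m per $
  soda-lime glass: M = 13.1 kN·m per $
  polycarbonate: M = 10.1 kN·m per $
  stainless steel: M = 9.93 kN·m per $
The maximum is for low-carbon steel.

low-carbon steel, M = 32.3 kN·m per $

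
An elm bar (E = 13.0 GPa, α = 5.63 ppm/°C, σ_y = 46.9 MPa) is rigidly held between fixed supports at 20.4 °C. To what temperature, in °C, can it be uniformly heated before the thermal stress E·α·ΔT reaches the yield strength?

E·α·ΔT = 46.90 MPa ⇒ ΔT = 46.90 / (13.00×10³ × 5.63×10⁻⁶) = 640.8 K.
T = 20.4 + 640.8 = 661.2 °C.

661 °C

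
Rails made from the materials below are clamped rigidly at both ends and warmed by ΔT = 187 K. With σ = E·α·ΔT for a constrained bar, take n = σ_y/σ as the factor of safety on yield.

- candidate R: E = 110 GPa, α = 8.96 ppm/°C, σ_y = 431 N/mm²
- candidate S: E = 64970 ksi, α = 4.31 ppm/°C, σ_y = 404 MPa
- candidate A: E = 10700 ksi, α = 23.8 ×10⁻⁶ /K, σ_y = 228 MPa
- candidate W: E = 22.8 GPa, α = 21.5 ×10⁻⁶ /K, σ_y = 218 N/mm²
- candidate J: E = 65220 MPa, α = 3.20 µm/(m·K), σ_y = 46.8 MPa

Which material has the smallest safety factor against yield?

With everything in SI (GPa, ×10⁻⁶/K, MPa):
  candidate R: E = 110.0, α = 8.96, σ_y = 431.0 → σ = 184 MPa, n = 2.34
  candidate S: E = 448.0, α = 4.31, σ_y = 404.0 → σ = 361 MPa, n = 1.12
  candidate A: E = 73.77, α = 23.8, σ_y = 228.0 → σ = 328 MPa, n = 0.694
  candidate W: E = 22.80, α = 21.5, σ_y = 218.0 → σ = 91.7 MPa, n = 2.38
  candidate J: E = 65.22, α = 3.20, σ_y = 46.80 → σ = 39.0 MPa, n = 1.20
Smallest n: candidate A with n = 0.694.

candidate A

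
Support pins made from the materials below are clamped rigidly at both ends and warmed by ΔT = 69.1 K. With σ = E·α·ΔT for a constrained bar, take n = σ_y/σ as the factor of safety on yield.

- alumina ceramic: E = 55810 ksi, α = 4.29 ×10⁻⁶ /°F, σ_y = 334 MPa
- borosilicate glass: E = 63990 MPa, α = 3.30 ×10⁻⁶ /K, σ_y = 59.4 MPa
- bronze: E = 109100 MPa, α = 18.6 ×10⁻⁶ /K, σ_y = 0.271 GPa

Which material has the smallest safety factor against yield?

Per material, after unit conversion:
  alumina ceramic: E = 384.8, α = 7.72, σ_y = 334.0 → σ = 205 MPa, n = 1.63
  borosilicate glass: E = 63.99, α = 3.30, σ_y = 59.40 → σ = 14.6 MPa, n = 4.07
  bronze: E = 109.1, α = 18.6, σ_y = 271.0 → σ = 140 MPa, n = 1.93
Smallest n: alumina ceramic with n = 1.63.

alumina ceramic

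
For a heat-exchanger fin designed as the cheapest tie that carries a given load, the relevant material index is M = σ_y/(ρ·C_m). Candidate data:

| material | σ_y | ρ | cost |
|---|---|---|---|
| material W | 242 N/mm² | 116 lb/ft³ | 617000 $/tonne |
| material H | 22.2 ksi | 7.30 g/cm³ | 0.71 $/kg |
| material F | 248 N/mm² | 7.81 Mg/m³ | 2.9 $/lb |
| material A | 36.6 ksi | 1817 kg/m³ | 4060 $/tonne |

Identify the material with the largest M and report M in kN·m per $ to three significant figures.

Normalizing units and computing the index:
  material W: σ_y = 242.0 MPa, ρ = 1858 kg/m³, cost = 617.0 $/kg
  material H: σ_y = 153.1 MPa, ρ = 7300 kg/m³, cost = 0.7100 $/kg
  material F: σ_y = 248.0 MPa, ρ = 7810 kg/m³, cost = 6.393 $/kg
  material A: σ_y = 252.3 MPa, ρ = 1817 kg/m³, cost = 4.060 $/kg
  material A: M = 34.2 kN·m per $
  material H: M = 29.5 kN·m per $
  material F: M = 4.97 kN·m per $
  material W: M = 0.211 kN·m per $
Highest index: material A.

material A, M = 34.2 kN·m per $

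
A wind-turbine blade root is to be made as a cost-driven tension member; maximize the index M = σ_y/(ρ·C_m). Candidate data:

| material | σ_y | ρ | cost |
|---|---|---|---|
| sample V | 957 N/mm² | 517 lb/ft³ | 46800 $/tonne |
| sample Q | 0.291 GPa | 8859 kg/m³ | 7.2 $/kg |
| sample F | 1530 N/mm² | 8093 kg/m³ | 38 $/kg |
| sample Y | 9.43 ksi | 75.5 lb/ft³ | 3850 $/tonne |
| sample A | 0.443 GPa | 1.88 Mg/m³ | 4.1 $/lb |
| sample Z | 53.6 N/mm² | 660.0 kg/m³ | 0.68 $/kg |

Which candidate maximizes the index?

sample Z

After converting to SI:
  sample V: σ_y = 957.0 MPa, ρ = 8282 kg/m³, cost = 46.80 $/kg
  sample Q: σ_y = 291.0 MPa, ρ = 8859 kg/m³, cost = 7.200 $/kg
  sample F: σ_y = 1530 MPa, ρ = 8093 kg/m³, cost = 38.00 $/kg
  sample Y: σ_y = 65.02 MPa, ρ = 1209 kg/m³, cost = 3.850 $/kg
  sample A: σ_y = 443.0 MPa, ρ = 1880 kg/m³, cost = 9.039 $/kg
  sample Z: σ_y = 53.60 MPa, ρ = 660.0 kg/m³, cost = 0.6800 $/kg
  sample Z: M = 119 kN·m per $
  sample A: M = 26.1 kN·m per $
  sample Y: M = 14.0 kN·m per $
  sample F: M = 4.98 kN·m per $
  sample Q: M = 4.56 kN·m per $
  sample V: M = 2.47 kN·m per $
The maximum is for sample Z.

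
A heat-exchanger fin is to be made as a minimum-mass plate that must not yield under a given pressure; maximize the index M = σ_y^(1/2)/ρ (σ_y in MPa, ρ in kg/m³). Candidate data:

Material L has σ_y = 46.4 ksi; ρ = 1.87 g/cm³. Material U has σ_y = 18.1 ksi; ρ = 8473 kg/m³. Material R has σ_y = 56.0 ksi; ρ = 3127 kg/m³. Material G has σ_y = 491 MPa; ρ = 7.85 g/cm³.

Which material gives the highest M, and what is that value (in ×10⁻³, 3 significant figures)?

After converting to SI:
  material L: σ_y = 319.9 MPa, ρ = 1870 kg/m³
  material U: σ_y = 124.8 MPa, ρ = 8473 kg/m³
  material R: σ_y = 386.1 MPa, ρ = 3127 kg/m³
  material G: σ_y = 491.0 MPa, ρ = 7850 kg/m³
  material L: M = 9.56×10⁻³
  material R: M = 6.28×10⁻³
  material G: M = 2.82×10⁻³
  material U: M = 1.32×10⁻³
Highest index: material L.

material L, M = 9.56×10⁻³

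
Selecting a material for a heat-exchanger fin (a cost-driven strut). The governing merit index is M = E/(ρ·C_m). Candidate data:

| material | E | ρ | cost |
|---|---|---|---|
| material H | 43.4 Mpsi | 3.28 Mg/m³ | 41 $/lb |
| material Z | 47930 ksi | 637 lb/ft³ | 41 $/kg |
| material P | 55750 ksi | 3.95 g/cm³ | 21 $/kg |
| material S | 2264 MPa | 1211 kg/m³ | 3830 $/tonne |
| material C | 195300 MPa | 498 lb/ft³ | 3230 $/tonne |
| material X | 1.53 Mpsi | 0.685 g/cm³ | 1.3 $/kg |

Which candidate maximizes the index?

material X

In SI units:
  material H: E = 299.2 GPa, ρ = 3280 kg/m³, cost = 90.39 $/kg
  material Z: E = 330.5 GPa, ρ = 10200 kg/m³, cost = 41.00 $/kg
  material P: E = 384.4 GPa, ρ = 3950 kg/m³, cost = 21.00 $/kg
  material S: E = 2.264 GPa, ρ = 1211 kg/m³, cost = 3.830 $/kg
  material C: E = 195.3 GPa, ρ = 7977 kg/m³, cost = 3.230 $/kg
  material X: E = 10.55 GPa, ρ = 685.0 kg/m³, cost = 1.300 $/kg
  material X: M = 11.8 MN·m per $
  material C: M = 7.58 MN·m per $
  material P: M = 4.63 MN·m per $
  material H: M = 1.01 MN·m per $
  material Z: M = 0.790 MN·m per $
  material S: M = 0.488 MN·m per $
Highest index: material X.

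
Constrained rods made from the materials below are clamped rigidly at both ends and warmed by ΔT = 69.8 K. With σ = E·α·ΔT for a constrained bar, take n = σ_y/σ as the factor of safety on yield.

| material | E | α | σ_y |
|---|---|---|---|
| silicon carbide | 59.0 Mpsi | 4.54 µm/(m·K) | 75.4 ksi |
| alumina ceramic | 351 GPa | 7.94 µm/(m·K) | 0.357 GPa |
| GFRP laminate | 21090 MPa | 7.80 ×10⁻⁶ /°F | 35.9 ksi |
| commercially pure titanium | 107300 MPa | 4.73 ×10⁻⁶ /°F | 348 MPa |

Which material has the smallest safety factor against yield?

alumina ceramic

Converting E to GPa, α to ×10⁻⁶/K, σ_y to MPa, then σ and n for each:
  silicon carbide: E = 406.8, α = 4.54, σ_y = 519.9 → σ = 129 MPa, n = 4.03
  alumina ceramic: E = 351.0, α = 7.94, σ_y = 357.0 → σ = 195 MPa, n = 1.84
  GFRP laminate: E = 21.09, α = 14.0, σ_y = 247.5 → σ = 20.7 MPa, n = 12.0
  commercially pure titanium: E = 107.3, α = 8.51, σ_y = 348.0 → σ = 63.8 MPa, n = 5.46
Smallest n: alumina ceramic with n = 1.84.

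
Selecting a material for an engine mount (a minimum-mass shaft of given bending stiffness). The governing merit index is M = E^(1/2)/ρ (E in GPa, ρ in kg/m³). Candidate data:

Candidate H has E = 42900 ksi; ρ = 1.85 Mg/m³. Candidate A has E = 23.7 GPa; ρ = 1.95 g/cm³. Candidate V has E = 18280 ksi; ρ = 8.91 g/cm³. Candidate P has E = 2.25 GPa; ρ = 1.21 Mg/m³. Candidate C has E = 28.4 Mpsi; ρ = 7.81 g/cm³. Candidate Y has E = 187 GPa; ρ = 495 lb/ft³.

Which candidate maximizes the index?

candidate H

Putting every candidate on a common basis:
  candidate H: E = 295.8 GPa, ρ = 1850 kg/m³
  candidate A: E = 23.70 GPa, ρ = 1950 kg/m³
  candidate V: E = 126.0 GPa, ρ = 8910 kg/m³
  candidate P: E = 2.250 GPa, ρ = 1210 kg/m³
  candidate C: E = 195.8 GPa, ρ = 7810 kg/m³
  candidate Y: E = 187.0 GPa, ρ = 7929 kg/m³
  candidate H: M = 9.30×10⁻³
  candidate A: M = 2.50×10⁻³
  candidate C: M = 1.79×10⁻³
  candidate Y: M = 1.72×10⁻³
  candidate V: M = 1.26×10⁻³
  candidate P: M = 1.24×10⁻³
Highest index: candidate H.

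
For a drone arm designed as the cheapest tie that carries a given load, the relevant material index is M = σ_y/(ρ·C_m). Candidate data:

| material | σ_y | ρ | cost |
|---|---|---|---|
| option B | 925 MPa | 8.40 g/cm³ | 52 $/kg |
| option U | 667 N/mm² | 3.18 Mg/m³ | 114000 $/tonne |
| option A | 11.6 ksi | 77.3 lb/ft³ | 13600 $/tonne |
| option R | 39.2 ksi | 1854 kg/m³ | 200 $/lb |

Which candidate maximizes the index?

option A

After converting to SI:
  option B: σ_y = 925.0 MPa, ρ = 8400 kg/m³, cost = 52.00 $/kg
  option U: σ_y = 667.0 MPa, ρ = 3180 kg/m³, cost = 114.0 $/kg
  option A: σ_y = 79.98 MPa, ρ = 1238 kg/m³, cost = 13.60 $/kg
  option R: σ_y = 270.3 MPa, ρ = 1854 kg/m³, cost = 440.9 $/kg
  option A: M = 4.75 kN·m per $
  option B: M = 2.12 kN·m per $
  option U: M = 1.84 kN·m per $
  option R: M = 0.331 kN·m per $
Highest index: option A.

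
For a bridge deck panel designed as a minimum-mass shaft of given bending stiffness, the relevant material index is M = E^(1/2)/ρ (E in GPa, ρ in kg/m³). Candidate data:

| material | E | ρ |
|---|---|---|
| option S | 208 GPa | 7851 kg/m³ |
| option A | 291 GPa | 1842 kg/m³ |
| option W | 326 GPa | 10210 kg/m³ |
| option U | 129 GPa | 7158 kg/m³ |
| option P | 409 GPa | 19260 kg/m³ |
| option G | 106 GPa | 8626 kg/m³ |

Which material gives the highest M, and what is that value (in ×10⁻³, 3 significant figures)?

Evaluate M for each candidate:
  option A: M = 9.26×10⁻³
  option S: M = 1.84×10⁻³
  option W: M = 1.77×10⁻³
  option U: M = 1.59×10⁻³
  option G: M = 1.19×10⁻³
  option P: M = 1.05×10⁻³
Option A has the largest M.

option A, M = 9.26×10⁻³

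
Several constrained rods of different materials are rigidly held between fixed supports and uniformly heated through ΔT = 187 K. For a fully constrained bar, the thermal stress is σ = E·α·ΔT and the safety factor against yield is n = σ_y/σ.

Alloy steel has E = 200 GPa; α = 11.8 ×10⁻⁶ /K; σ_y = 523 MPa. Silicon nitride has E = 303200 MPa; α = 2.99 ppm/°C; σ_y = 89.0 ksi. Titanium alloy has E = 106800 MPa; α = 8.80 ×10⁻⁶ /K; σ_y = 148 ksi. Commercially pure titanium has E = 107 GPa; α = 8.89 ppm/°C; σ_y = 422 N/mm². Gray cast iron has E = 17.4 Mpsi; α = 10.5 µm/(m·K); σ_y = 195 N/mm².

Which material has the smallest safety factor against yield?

Per material, after unit conversion:
  alloy steel: E = 200.0, α = 11.8, σ_y = 523.0 → σ = 441 MPa, n = 1.19
  silicon nitride: E = 303.2, α = 2.99, σ_y = 613.6 → σ = 170 MPa, n = 3.62
  titanium alloy: E = 106.8, α = 8.80, σ_y = 1020 → σ = 176 MPa, n = 5.81
  commercially pure titanium: E = 107.0, α = 8.89, σ_y = 422.0 → σ = 178 MPa, n = 2.37
  gray cast iron: E = 120.0, α = 10.5, σ_y = 195.0 → σ = 236 MPa, n = 0.828
Gray cast iron has the lowest safety factor, n = 0.828.

gray cast iron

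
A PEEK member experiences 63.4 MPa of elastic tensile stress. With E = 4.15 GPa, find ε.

0.0153

ε = σ/E = 63.4 / 4150 = 0.0153.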